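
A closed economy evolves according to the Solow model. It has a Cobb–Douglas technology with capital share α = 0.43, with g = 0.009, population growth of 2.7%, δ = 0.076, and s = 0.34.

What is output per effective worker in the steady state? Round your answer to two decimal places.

y* ≈ 2.31

Steady state requires s·f(k) = (n + g + δ)·k, i.e. s·k^α = (n + g + δ)·k.
Rearranging, k^(1−α) = s / (n + g + δ).
k^0.57 = 0.34 / (0.027 + 0.009 + 0.076) = 0.34 / 0.112 = 3.0357
k* = 3.0357^(1/0.57) ≈ 7.0157
y* = (k*)^α = 7.0157^0.43 ≈ 2.3111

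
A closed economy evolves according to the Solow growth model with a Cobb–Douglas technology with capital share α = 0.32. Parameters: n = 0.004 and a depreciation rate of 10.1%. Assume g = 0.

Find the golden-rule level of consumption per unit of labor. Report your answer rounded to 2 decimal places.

At the golden rule, f'(k) = n + δ, so α·k^(α−1) = n + δ and k_gold = (α/(n + δ))^(1/(1−α)).
k_gold = (0.32/0.105)^(1/0.68) = 3.0476^1.4706 ≈ 5.1488
c_gold = f(k_gold) − (n + δ)·k_gold = 1.6895 − 0.105×5.1488 ≈ 1.1489

c_gold ≈ 1.15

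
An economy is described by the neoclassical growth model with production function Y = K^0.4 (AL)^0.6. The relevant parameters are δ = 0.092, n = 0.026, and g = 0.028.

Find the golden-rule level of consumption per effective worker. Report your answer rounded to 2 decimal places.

c_gold ≈ 1.17

At the golden rule, f'(k) = n + g + δ, so α·k^(α−1) = n + g + δ and k_gold = (α/(n + g + δ))^(1/(1−α)).
k_gold = (0.4/0.146)^(1/0.6) = 2.7397^1.6667 ≈ 5.3644
c_gold = f(k_gold) − (n + g + δ)·k_gold = 1.9580 − 0.146×5.3644 ≈ 1.1748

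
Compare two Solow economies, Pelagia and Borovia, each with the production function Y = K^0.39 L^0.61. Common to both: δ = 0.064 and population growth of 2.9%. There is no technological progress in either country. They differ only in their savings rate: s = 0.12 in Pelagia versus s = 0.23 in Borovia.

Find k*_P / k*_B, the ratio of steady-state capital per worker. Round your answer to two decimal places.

Steady-state k* = [s/(n + δ)]^(1/(1−α)), so the ratio is [ (s_P/(n + δ)_P) / (s_B/(n + δ)_B) ]^1.6393.
s_P/(n + δ)_P = 0.12/0.093 = 1.2903; s_B/(n + δ)_B = 0.23/0.093 = 2.4731.
Ratio = (1.2903/2.4731)^1.6393 = 0.5217^1.6393 ≈ 0.3442

ratio ≈ 0.34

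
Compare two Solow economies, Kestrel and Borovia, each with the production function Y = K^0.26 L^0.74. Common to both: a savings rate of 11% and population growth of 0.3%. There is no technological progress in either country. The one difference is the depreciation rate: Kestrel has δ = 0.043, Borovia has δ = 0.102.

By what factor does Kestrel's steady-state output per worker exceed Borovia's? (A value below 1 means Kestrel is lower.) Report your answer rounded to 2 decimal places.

Steady-state y* = [s/(n + δ)]^(α/(1−α)), so the ratio is [ (s_K/(n + δ)_K) / (s_B/(n + δ)_B) ]^0.3514.
s_K/(n + δ)_K = 0.11/0.046 = 2.3913; s_B/(n + δ)_B = 0.11/0.105 = 1.0476.
Ratio = (2.3913/1.0476)^0.3514 = 2.2826^0.3514 ≈ 1.3364

y*_K / y*_B ≈ 1.34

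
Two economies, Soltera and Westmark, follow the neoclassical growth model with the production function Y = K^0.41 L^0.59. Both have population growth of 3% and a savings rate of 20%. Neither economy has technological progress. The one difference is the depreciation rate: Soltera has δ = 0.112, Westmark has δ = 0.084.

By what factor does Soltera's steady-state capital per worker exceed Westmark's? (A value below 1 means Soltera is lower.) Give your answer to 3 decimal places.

ratio ≈ 0.689

Steady-state k* = [s/(n + δ)]^(1/(1−α)), so the ratio is [ (s_S/(n + δ)_S) / (s_W/(n + δ)_W) ]^1.6949.
s_S/(n + δ)_S = 0.20/0.142 = 1.4085; s_W/(n + δ)_W = 0.20/0.114 = 1.7544.
Ratio = (1.4085/1.7544)^1.6949 = 0.8028^1.6949 ≈ 0.6892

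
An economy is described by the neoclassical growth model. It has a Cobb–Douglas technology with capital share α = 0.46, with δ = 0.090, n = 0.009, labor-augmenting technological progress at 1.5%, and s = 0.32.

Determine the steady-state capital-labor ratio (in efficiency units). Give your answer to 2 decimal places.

k* ≈ 6.76

At the steady state, Δk = 0, so s·k^α = (n + g + δ)·k.
Dividing both sides by k: k^(1−α) = s / (n + g + δ).
k^0.54 = 0.32 / (0.009 + 0.015 + 0.090) = 0.32 / 0.114 = 2.8070
k* = 2.8070^(1/0.54) ≈ 6.7621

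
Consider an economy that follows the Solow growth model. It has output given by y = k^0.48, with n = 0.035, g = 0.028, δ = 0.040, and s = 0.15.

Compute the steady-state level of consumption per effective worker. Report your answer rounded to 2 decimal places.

Steady state requires s·f(k) = (n + g + δ)·k, i.e. s·k^α = (n + g + δ)·k.
Dividing both sides by k: k^(1−α) = s / (n + g + δ).
k^0.52 = 0.15 / (0.035 + 0.028 + 0.040) = 0.15 / 0.103 = 1.4563
k* = 1.4563^(1/0.52) ≈ 2.0604
y* = (k*)^α = 2.0604^0.48 ≈ 1.4148
c* = (1 − s)·y* = (1 − 0.15) × 1.4148 ≈ 1.2026

c* ≈ 1.20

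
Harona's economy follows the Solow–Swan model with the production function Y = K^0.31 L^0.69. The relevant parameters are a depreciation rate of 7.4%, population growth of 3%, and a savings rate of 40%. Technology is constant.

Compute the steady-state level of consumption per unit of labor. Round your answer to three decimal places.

In steady state, investment equals break-even investment: s·k^α = (n + δ)·k.
Rearranging, k^(1−α) = s / (n + δ).
k^0.69 = 0.40 / (0.030 + 0.074) = 0.40 / 0.104 = 3.8462
k* = 3.8462^(1/0.69) ≈ 7.0449
y* = (k*)^α = 7.0449^0.31 ≈ 1.8316
c* = (1 − s)·y* = (1 − 0.40) × 1.8316 ≈ 1.0990

c* = 1.099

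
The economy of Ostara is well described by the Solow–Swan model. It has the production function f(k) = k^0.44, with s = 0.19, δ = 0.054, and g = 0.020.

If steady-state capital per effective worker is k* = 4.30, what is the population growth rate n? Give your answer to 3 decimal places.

Steady state requires s·f(k) = (n + g + δ)·k, i.e. s·k^α = (n + g + δ)·k.
So s / (n + g + δ) = (k*)^(1−α) = 4.30^0.56 = 2.2633.
Therefore n + g + δ = s / 2.2633 = 0.19 / 2.2633 = 0.0839, so n = 0.0839 − 0.074 = 0.0099.

n ≈ 0.010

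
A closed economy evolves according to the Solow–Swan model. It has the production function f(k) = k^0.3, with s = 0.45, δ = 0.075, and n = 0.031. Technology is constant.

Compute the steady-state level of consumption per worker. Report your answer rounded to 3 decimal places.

In steady state, investment equals break-even investment: s·k^α = (n + δ)·k.
Rearranging, k^(1−α) = s / (n + δ).
k^0.7 = 0.45 / (0.031 + 0.075) = 0.45 / 0.106 = 4.2453
k* = 4.2453^(1/0.7) ≈ 7.8888
y* = (k*)^α = 7.8888^0.3 ≈ 1.8582
c* = (1 − s)·y* = (1 − 0.45) × 1.8582 ≈ 1.0220

c* = 1.022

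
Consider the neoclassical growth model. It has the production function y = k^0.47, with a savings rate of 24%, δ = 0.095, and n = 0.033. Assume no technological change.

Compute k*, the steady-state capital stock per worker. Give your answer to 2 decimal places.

k* ≈ 3.27

In steady state, investment equals break-even investment: s·k^α = (n + δ)·k.
Rearranging, k^(1−α) = s / (n + δ).
k^0.53 = 0.24 / (0.033 + 0.095) = 0.24 / 0.128 = 1.8750
k* = 1.8750^(1/0.53) ≈ 3.2741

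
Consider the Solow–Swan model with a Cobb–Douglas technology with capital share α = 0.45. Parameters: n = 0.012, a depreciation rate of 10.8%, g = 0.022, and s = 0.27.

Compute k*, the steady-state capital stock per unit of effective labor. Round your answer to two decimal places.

k* ≈ 3.22

Steady state requires s·f(k) = (n + g + δ)·k, i.e. s·k^α = (n + g + δ)·k.
Dividing both sides by k: k^(1−α) = s / (n + g + δ).
k^0.55 = 0.27 / (0.012 + 0.022 + 0.108) = 0.27 / 0.142 = 1.9014
k* = 1.9014^(1/0.55) ≈ 3.2167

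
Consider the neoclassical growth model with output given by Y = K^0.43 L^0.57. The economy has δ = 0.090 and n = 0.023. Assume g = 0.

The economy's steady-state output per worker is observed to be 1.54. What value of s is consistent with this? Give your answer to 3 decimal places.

Steady state requires s·f(k) = (n + δ)·k, i.e. s·k^α = (n + δ)·k.
Since y* = [s/(n + δ)]^(α/(1−α)), we have s/(n + δ) = (y*)^((1−α)/α) = 1.54^1.3256 = 1.7725.
Therefore s = 1.7725 × (n + δ) = 1.7725 × 0.113 = 0.2003.

s ≈ 0.200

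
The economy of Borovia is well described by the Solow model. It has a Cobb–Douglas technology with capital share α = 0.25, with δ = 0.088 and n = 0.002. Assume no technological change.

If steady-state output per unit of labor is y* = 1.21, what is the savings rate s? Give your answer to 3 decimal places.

In steady state, investment equals break-even investment: s·k^α = (n + δ)·k.
Since y* = [s/(n + δ)]^(α/(1−α)), we have s/(n + δ) = (y*)^((1−α)/α) = 1.21^3 = 1.7716.
Therefore s = 1.7716 × (n + δ) = 1.7716 × 0.090 = 0.1594.

s ≈ 0.159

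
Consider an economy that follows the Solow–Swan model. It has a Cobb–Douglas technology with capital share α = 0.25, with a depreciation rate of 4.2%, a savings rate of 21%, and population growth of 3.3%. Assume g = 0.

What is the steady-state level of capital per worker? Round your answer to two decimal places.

Steady state requires s·f(k) = (n + δ)·k, i.e. s·k^α = (n + δ)·k.
Dividing both sides by k: k^(1−α) = s / (n + δ).
k^0.75 = 0.21 / (0.033 + 0.042) = 0.21 / 0.075 = 2.8000
k* = 2.8000^(1/0.75) ≈ 3.9465

k* = 3.95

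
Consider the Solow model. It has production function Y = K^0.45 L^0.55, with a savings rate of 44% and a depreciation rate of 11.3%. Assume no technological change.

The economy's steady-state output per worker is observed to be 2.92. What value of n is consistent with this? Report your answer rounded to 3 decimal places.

n ≈ 0.006

Steady state requires s·f(k) = (n + δ)·k, i.e. s·k^α = (n + δ)·k.
Since y* = [s/(n + δ)]^(α/(1−α)), we have s/(n + δ) = (y*)^((1−α)/α) = 2.92^1.2222 = 3.7050.
Therefore n + δ = s / 3.7050 = 0.44 / 3.7050 = 0.1188, so n = 0.1188 − 0.113 = 0.0058.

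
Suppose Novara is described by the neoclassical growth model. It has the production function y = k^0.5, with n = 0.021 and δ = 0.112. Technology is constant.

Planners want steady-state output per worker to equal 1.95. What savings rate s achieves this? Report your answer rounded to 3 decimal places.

At the steady state, Δk = 0, so s·k^α = (n + δ)·k.
Since y* = [s/(n + δ)]^(α/(1−α)), we have s/(n + δ) = (y*)^((1−α)/α) = 1.95^1 = 1.9500.
Therefore s = 1.9500 × (n + δ) = 1.9500 × 0.133 = 0.2594.

s ≈ 0.259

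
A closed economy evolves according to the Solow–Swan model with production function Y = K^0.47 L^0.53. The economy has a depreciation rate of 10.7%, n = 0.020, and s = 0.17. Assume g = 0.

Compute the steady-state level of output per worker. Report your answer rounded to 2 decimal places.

y* ≈ 1.30

In steady state, investment equals break-even investment: s·k^α = (n + δ)·k.
Dividing both sides by k: k^(1−α) = s / (n + δ).
k^0.53 = 0.17 / (0.020 + 0.107) = 0.17 / 0.127 = 1.3386
k* = 1.3386^(1/0.53) ≈ 1.7337
y* = (k*)^α = 1.7337^0.47 ≈ 1.2951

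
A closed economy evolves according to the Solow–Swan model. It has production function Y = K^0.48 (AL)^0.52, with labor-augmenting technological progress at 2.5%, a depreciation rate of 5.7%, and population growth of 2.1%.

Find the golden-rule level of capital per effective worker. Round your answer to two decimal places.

k_gold ≈ 19.29

The golden rule sets f'(k) = n + g + δ, i.e. α·k^(α−1) = n + g + δ.
So k^(1−α) = α / (n + g + δ) = 0.48 / 0.103 = 4.6602.
k_gold = 4.6602^(1/0.52) ≈ 19.2927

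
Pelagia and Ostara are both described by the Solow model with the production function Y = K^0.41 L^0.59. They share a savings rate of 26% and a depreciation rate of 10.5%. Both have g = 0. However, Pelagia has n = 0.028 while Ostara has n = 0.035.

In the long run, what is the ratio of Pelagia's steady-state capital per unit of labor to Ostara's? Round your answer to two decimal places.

Steady-state k* = [s/(n + δ)]^(1/(1−α)), so the ratio is [ (s_P/(n + δ)_P) / (s_O/(n + δ)_O) ]^1.6949.
s_P/(n + δ)_P = 0.26/0.133 = 1.9549; s_O/(n + δ)_O = 0.26/0.140 = 1.8571.
Ratio = (1.9549/1.8571)^1.6949 = 1.0527^1.6949 ≈ 1.0909

k*_P / k*_O ≈ 1.09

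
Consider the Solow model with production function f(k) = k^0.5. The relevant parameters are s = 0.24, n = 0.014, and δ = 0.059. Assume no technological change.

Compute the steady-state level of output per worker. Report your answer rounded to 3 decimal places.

y* ≈ 3.288

In steady state, investment equals break-even investment: s·k^α = (n + δ)·k.
Dividing both sides by k: k^(1−α) = s / (n + δ).
k^0.5 = 0.24 / (0.014 + 0.059) = 0.24 / 0.073 = 3.2877
k* = 3.2877^(1/0.5) ≈ 10.8090
y* = (k*)^α = 10.8090^0.5 ≈ 3.2877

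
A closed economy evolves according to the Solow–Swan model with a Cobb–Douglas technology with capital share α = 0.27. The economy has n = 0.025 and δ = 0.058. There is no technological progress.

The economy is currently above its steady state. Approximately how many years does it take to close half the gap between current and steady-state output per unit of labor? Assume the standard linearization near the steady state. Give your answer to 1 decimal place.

t_½ ≈ 11.4 years

Near the steady state the convergence rate is λ = (1 − α)(n + δ).
λ = (1 − 0.27) × 0.083 = 0.73 × 0.083 = 0.06059
Half-life = ln 2 / λ = 0.6931 / 0.06059 ≈ 11.44 years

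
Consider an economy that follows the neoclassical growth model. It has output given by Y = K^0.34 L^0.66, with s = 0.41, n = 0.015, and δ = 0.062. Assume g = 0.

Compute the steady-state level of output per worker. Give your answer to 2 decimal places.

At the steady state, Δk = 0, so s·k^α = (n + δ)·k.
Rearranging, k^(1−α) = s / (n + δ).
k^0.66 = 0.41 / (0.015 + 0.062) = 0.41 / 0.077 = 5.3247
k* = 5.3247^(1/0.66) ≈ 12.6022
y* = (k*)^α = 12.6022^0.34 ≈ 2.3667

y* = 2.37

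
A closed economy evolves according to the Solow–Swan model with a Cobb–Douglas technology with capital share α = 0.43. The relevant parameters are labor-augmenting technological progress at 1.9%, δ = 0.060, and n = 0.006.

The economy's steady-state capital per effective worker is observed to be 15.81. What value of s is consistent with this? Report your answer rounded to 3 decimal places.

s ≈ 0.410

In steady state, investment equals break-even investment: s·k^α = (n + g + δ)·k.
So s / (n + g + δ) = (k*)^(1−α) = 15.81^0.57 = 4.8238.
Therefore s = 4.8238 × (n + g + δ) = 4.8238 × 0.085 = 0.4100.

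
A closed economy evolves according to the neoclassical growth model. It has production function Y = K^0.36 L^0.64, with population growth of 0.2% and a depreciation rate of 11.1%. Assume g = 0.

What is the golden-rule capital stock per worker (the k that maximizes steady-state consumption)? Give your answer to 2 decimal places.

k_gold ≈ 6.11

The golden rule sets f'(k) = n + δ, i.e. α·k^(α−1) = n + δ.
So k^(1−α) = α / (n + δ) = 0.36 / 0.113 = 3.1858.
k_gold = 3.1858^(1/0.64) ≈ 6.1133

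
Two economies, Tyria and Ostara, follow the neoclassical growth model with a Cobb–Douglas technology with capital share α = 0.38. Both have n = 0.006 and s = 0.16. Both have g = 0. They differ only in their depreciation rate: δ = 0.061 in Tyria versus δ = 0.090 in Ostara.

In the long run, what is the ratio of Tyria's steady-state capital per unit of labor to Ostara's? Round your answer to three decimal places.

k*_T / k*_O ≈ 1.786

Steady-state k* = [s/(n + δ)]^(1/(1−α)), so the ratio is [ (s_T/(n + δ)_T) / (s_O/(n + δ)_O) ]^1.6129.
s_T/(n + δ)_T = 0.16/0.067 = 2.3881; s_O/(n + δ)_O = 0.16/0.096 = 1.6667.
Ratio = (2.3881/1.6667)^1.6129 = 1.4328^1.6129 ≈ 1.7861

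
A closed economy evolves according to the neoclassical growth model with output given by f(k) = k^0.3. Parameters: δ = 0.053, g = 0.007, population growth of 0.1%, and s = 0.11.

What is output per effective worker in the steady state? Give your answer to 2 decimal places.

y* ≈ 1.29

At the steady state, Δk = 0, so s·k^α = (n + g + δ)·k.
Rearranging, k^(1−α) = s / (n + g + δ).
k^0.7 = 0.11 / (0.001 + 0.007 + 0.053) = 0.11 / 0.061 = 1.8033
k* = 1.8033^(1/0.7) ≈ 2.3217
y* = (k*)^α = 2.3217^0.3 ≈ 1.2875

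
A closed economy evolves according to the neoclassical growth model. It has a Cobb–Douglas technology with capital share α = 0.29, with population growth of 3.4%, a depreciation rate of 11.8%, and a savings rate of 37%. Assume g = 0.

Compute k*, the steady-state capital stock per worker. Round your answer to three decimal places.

In steady state, investment equals break-even investment: s·k^α = (n + δ)·k.
Rearranging, k^(1−α) = s / (n + δ).
k^0.71 = 0.37 / (0.034 + 0.118) = 0.37 / 0.152 = 2.4342
k* = 2.4342^(1/0.71) ≈ 3.5008

k* = 3.501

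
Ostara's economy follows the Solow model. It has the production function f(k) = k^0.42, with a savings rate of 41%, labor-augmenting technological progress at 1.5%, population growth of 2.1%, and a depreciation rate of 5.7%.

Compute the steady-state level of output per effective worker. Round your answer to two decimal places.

y* = 2.93

Steady state requires s·f(k) = (n + g + δ)·k, i.e. s·k^α = (n + g + δ)·k.
Rearranging, k^(1−α) = s / (n + g + δ).
k^0.58 = 0.41 / (0.021 + 0.015 + 0.057) = 0.41 / 0.093 = 4.4086
k* = 4.4086^(1/0.58) ≈ 12.9081
y* = (k*)^α = 12.9081^0.42 ≈ 2.9279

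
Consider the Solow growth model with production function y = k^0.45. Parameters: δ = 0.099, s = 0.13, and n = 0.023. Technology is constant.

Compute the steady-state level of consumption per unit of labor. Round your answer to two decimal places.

c* ≈ 0.92

At the steady state, Δk = 0, so s·k^α = (n + δ)·k.
Rearranging, k^(1−α) = s / (n + δ).
k^0.55 = 0.13 / (0.023 + 0.099) = 0.13 / 0.122 = 1.0656
k* = 1.0656^(1/0.55) ≈ 1.1225
y* = (k*)^α = 1.1225^0.45 ≈ 1.0534
c* = (1 − s)·y* = (1 − 0.13) × 1.0534 ≈ 0.9165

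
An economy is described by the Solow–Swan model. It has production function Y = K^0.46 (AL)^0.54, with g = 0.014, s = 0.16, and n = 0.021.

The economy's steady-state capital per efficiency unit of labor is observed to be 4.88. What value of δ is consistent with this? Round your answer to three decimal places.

Steady state requires s·f(k) = (n + g + δ)·k, i.e. s·k^α = (n + g + δ)·k.
So s / (n + g + δ) = (k*)^(1−α) = 4.88^0.54 = 2.3537.
Therefore n + g + δ = s / 2.3537 = 0.16 / 2.3537 = 0.0680, so δ = 0.0680 − 0.035 = 0.0330.

δ ≈ 0.033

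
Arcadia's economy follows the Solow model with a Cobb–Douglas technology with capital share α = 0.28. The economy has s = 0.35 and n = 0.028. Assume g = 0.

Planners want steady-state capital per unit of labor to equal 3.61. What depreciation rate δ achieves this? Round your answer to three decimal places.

In steady state, investment equals break-even investment: s·k^α = (n + δ)·k.
So s / (n + δ) = (k*)^(1−α) = 3.61^0.72 = 2.5200.
Therefore n + δ = s / 2.5200 = 0.35 / 2.5200 = 0.1389, so δ = 0.1389 − 0.028 = 0.1109.

δ ≈ 0.111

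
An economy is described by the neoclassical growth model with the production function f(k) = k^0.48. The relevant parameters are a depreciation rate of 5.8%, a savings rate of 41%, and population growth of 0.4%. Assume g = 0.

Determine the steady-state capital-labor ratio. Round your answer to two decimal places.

k* = 37.82

Steady state requires s·f(k) = (n + δ)·k, i.e. s·k^α = (n + δ)·k.
Rearranging, k^(1−α) = s / (n + δ).
k^0.52 = 0.41 / (0.004 + 0.058) = 0.41 / 0.062 = 6.6129
k* = 6.6129^(1/0.52) ≈ 37.8161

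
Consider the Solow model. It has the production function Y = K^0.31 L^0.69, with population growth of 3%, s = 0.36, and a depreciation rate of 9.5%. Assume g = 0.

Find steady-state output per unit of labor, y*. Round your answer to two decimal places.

y* ≈ 1.61

Steady state requires s·f(k) = (n + δ)·k, i.e. s·k^α = (n + δ)·k.
Dividing both sides by k: k^(1−α) = s / (n + δ).
k^0.69 = 0.36 / (0.030 + 0.095) = 0.36 / 0.125 = 2.8800
k* = 2.8800^(1/0.69) ≈ 4.6322
y* = (k*)^α = 4.6322^0.31 ≈ 1.6084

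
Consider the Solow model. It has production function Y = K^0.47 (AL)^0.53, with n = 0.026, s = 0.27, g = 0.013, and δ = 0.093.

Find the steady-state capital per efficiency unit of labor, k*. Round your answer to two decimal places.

k* ≈ 3.86

In steady state, investment equals break-even investment: s·k^α = (n + g + δ)·k.
Dividing both sides by k: k^(1−α) = s / (n + g + δ).
k^0.53 = 0.27 / (0.026 + 0.013 + 0.093) = 0.27 / 0.132 = 2.0455
k* = 2.0455^(1/0.53) ≈ 3.8585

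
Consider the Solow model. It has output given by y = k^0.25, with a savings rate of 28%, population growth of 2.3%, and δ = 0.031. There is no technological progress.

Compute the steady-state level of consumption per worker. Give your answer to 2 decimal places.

c* ≈ 1.25

Steady state requires s·f(k) = (n + δ)·k, i.e. s·k^α = (n + δ)·k.
Dividing both sides by k: k^(1−α) = s / (n + δ).
k^0.75 = 0.28 / (0.023 + 0.031) = 0.28 / 0.054 = 5.1852
k* = 5.1852^(1/0.75) ≈ 8.9747
y* = (k*)^α = 8.9747^0.25 ≈ 1.7308
c* = (1 − s)·y* = (1 − 0.28) × 1.7308 ≈ 1.2462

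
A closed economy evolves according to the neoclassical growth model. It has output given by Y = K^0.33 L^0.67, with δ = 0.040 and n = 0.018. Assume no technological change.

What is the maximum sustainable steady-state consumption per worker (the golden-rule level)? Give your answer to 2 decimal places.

At the golden rule, f'(k) = n + δ, so α·k^(α−1) = n + δ and k_gold = (α/(n + δ))^(1/(1−α)).
k_gold = (0.33/0.058)^(1/0.67) = 5.6897^1.4925 ≈ 13.3959
c_gold = f(k_gold) − (n + δ)·k_gold = 2.3545 − 0.058×13.3959 ≈ 1.5775

c_gold ≈ 1.58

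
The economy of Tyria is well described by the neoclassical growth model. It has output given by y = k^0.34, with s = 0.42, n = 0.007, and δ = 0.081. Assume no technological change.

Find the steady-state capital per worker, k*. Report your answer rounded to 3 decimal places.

At the steady state, Δk = 0, so s·k^α = (n + δ)·k.
Dividing both sides by k: k^(1−α) = s / (n + δ).
k^0.66 = 0.42 / (0.007 + 0.081) = 0.42 / 0.088 = 4.7727
k* = 4.7727^(1/0.66) ≈ 10.6765

k* = 10.677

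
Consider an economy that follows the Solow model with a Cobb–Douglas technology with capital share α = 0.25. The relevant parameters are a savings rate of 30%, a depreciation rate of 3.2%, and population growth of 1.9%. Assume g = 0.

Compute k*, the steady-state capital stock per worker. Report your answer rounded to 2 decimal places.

k* ≈ 10.62

At the steady state, Δk = 0, so s·k^α = (n + δ)·k.
Dividing both sides by k: k^(1−α) = s / (n + δ).
k^0.75 = 0.30 / (0.019 + 0.032) = 0.30 / 0.051 = 5.8824
k* = 5.8824^(1/0.75) ≈ 10.6187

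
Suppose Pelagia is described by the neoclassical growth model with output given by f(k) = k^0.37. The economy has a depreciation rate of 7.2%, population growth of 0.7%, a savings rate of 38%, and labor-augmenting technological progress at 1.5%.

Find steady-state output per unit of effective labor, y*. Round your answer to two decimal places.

y* ≈ 2.27

At the steady state, Δk = 0, so s·k^α = (n + g + δ)·k.
Rearranging, k^(1−α) = s / (n + g + δ).
k^0.63 = 0.38 / (0.007 + 0.015 + 0.072) = 0.38 / 0.094 = 4.0426
k* = 4.0426^(1/0.63) ≈ 9.1823
y* = (k*)^α = 9.1823^0.37 ≈ 2.2714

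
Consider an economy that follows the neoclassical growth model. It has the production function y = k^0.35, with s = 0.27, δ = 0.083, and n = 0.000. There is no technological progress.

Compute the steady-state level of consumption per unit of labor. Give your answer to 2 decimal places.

In steady state, investment equals break-even investment: s·k^α = (n + δ)·k.
Rearranging, k^(1−α) = s / (n + δ).
k^0.65 = 0.27 / (0.000 + 0.083) = 0.27 / 0.083 = 3.2530
k* = 3.2530^(1/0.65) ≈ 6.1394
y* = (k*)^α = 6.1394^0.35 ≈ 1.8873
c* = (1 − s)·y* = (1 − 0.27) × 1.8873 ≈ 1.3777

c* ≈ 1.38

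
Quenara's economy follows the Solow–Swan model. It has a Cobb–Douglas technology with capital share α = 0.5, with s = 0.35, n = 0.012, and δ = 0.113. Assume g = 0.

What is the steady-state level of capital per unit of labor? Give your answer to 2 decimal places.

k* ≈ 7.84

In steady state, investment equals break-even investment: s·k^α = (n + δ)·k.
Dividing both sides by k: k^(1−α) = s / (n + δ).
k^0.5 = 0.35 / (0.012 + 0.113) = 0.35 / 0.125 = 2.8000
k* = 2.8000^(1/0.5) ≈ 7.8400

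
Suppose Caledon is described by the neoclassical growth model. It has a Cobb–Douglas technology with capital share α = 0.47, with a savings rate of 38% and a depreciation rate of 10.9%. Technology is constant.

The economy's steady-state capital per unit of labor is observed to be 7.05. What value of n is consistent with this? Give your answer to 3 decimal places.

n ≈ 0.026

Steady state requires s·f(k) = (n + δ)·k, i.e. s·k^α = (n + δ)·k.
So s / (n + δ) = (k*)^(1−α) = 7.05^0.53 = 2.8154.
Therefore n + δ = s / 2.8154 = 0.38 / 2.8154 = 0.1350, so n = 0.1350 − 0.109 = 0.0260.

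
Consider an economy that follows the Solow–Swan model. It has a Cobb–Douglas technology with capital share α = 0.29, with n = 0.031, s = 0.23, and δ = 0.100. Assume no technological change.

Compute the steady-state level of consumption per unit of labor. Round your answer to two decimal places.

c* = 0.97

In steady state, investment equals break-even investment: s·k^α = (n + δ)·k.
Dividing both sides by k: k^(1−α) = s / (n + δ).
k^0.71 = 0.23 / (0.031 + 0.100) = 0.23 / 0.131 = 1.7557
k* = 1.7557^(1/0.71) ≈ 2.2095
y* = (k*)^α = 2.2095^0.29 ≈ 1.2585
c* = (1 − s)·y* = (1 − 0.23) × 1.2585 ≈ 0.9690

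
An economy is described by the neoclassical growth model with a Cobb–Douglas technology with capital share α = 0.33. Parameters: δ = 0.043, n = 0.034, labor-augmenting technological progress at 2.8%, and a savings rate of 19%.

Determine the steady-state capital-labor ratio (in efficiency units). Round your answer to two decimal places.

k* ≈ 2.42

Steady state requires s·f(k) = (n + g + δ)·k, i.e. s·k^α = (n + g + δ)·k.
Rearranging, k^(1−α) = s / (n + g + δ).
k^0.67 = 0.19 / (0.034 + 0.028 + 0.043) = 0.19 / 0.105 = 1.8095
k* = 1.8095^(1/0.67) ≈ 2.4233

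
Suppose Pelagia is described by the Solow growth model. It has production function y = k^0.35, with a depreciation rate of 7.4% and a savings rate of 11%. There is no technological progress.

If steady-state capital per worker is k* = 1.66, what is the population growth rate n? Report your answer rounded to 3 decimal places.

n ≈ 0.005

Steady state requires s·f(k) = (n + δ)·k, i.e. s·k^α = (n + δ)·k.
So s / (n + δ) = (k*)^(1−α) = 1.66^0.65 = 1.3902.
Therefore n + δ = s / 1.3902 = 0.11 / 1.3902 = 0.0791, so n = 0.0791 − 0.074 = 0.0051.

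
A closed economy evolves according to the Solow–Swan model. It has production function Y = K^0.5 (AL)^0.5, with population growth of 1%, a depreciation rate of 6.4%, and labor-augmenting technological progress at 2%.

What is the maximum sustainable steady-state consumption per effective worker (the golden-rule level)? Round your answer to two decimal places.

c_gold ≈ 2.66

At the golden rule, f'(k) = n + g + δ, so α·k^(α−1) = n + g + δ and k_gold = (α/(n + g + δ))^(1/(1−α)).
k_gold = (0.5/0.094)^(1/0.5) = 5.3191^2 ≈ 28.2928
c_gold = f(k_gold) − (n + g + δ)·k_gold = 5.3191 − 0.094×28.2928 ≈ 2.6596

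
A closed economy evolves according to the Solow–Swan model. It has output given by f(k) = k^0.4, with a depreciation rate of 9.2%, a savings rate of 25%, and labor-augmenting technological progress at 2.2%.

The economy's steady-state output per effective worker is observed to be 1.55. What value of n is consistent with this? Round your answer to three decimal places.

n ≈ 0.016

At the steady state, Δk = 0, so s·k^α = (n + g + δ)·k.
Since y* = [s/(n + g + δ)]^(α/(1−α)), we have s/(n + g + δ) = (y*)^((1−α)/α) = 1.55^1.5 = 1.9297.
Therefore n + g + δ = s / 1.9297 = 0.25 / 1.9297 = 0.1296, so n = 0.1296 − 0.114 = 0.0156.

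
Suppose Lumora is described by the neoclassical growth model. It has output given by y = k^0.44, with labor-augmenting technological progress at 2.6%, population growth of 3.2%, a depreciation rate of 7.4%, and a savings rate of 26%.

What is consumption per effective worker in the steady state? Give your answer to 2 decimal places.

c* ≈ 1.26

Steady state requires s·f(k) = (n + g + δ)·k, i.e. s·k^α = (n + g + δ)·k.
Rearranging, k^(1−α) = s / (n + g + δ).
k^0.56 = 0.26 / (0.032 + 0.026 + 0.074) = 0.26 / 0.132 = 1.9697
k* = 1.9697^(1/0.56) ≈ 3.3552
y* = (k*)^α = 3.3552^0.44 ≈ 1.7034
c* = (1 − s)·y* = (1 − 0.26) × 1.7034 ≈ 1.2605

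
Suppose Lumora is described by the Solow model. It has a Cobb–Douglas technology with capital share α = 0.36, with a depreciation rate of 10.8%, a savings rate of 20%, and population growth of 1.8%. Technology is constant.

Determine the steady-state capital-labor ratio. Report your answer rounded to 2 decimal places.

Steady state requires s·f(k) = (n + δ)·k, i.e. s·k^α = (n + δ)·k.
Dividing both sides by k: k^(1−α) = s / (n + δ).
k^0.64 = 0.20 / (0.018 + 0.108) = 0.20 / 0.126 = 1.5873
k* = 1.5873^(1/0.64) ≈ 2.0584

k* = 2.06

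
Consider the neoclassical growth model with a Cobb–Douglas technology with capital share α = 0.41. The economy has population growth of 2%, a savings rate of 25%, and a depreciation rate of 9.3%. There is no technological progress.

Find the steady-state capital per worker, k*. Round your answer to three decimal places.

Steady state requires s·f(k) = (n + δ)·k, i.e. s·k^α = (n + δ)·k.
Rearranging, k^(1−α) = s / (n + δ).
k^0.59 = 0.25 / (0.020 + 0.093) = 0.25 / 0.113 = 2.2124
k* = 2.2124^(1/0.59) ≈ 3.8416

k* ≈ 3.842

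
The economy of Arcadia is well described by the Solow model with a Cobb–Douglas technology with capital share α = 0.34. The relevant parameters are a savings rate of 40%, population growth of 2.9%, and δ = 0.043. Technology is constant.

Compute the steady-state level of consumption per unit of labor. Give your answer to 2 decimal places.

c* ≈ 1.45

At the steady state, Δk = 0, so s·k^α = (n + δ)·k.
Rearranging, k^(1−α) = s / (n + δ).
k^0.66 = 0.40 / (0.029 + 0.043) = 0.40 / 0.072 = 5.5556
k* = 5.5556^(1/0.66) ≈ 13.4394
y* = (k*)^α = 13.4394^0.34 ≈ 2.4191
c* = (1 − s)·y* = (1 − 0.40) × 2.4191 ≈ 1.4515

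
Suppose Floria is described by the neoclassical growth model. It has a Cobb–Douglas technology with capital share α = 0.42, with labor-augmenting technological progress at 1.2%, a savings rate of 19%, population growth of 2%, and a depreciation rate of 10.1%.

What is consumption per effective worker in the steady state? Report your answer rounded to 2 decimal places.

Steady state requires s·f(k) = (n + g + δ)·k, i.e. s·k^α = (n + g + δ)·k.
Rearranging, k^(1−α) = s / (n + g + δ).
k^0.58 = 0.19 / (0.020 + 0.012 + 0.101) = 0.19 / 0.133 = 1.4286
k* = 1.4286^(1/0.58) ≈ 1.8496
y* = (k*)^α = 1.8496^0.42 ≈ 1.2947
c* = (1 − s)·y* = (1 − 0.19) × 1.2947 ≈ 1.0487

c* = 1.05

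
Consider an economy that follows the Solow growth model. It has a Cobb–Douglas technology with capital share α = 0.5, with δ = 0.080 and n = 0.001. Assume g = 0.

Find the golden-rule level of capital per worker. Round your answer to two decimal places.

The golden rule sets f'(k) = n + δ, i.e. α·k^(α−1) = n + δ.
So k^(1−α) = α / (n + δ) = 0.5 / 0.081 = 6.1728.
k_gold = 6.1728^(1/0.5) ≈ 38.1035

k_gold ≈ 38.10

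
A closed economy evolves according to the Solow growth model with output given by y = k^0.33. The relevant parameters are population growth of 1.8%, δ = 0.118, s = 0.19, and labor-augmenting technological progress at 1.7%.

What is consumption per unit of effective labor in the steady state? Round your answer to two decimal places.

c* ≈ 0.90

At the steady state, Δk = 0, so s·k^α = (n + g + δ)·k.
Rearranging, k^(1−α) = s / (n + g + δ).
k^0.67 = 0.19 / (0.018 + 0.017 + 0.118) = 0.19 / 0.153 = 1.2418
k* = 1.2418^(1/0.67) ≈ 1.3816
y* = (k*)^α = 1.3816^0.33 ≈ 1.1126
c* = (1 − s)·y* = (1 − 0.19) × 1.1126 ≈ 0.9012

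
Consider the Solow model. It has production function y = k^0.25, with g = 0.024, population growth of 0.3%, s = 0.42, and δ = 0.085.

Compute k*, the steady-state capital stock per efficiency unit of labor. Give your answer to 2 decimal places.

k* = 5.83

In steady state, investment equals break-even investment: s·k^α = (n + g + δ)·k.
Rearranging, k^(1−α) = s / (n + g + δ).
k^0.75 = 0.42 / (0.003 + 0.024 + 0.085) = 0.42 / 0.112 = 3.7500
k* = 3.7500^(1/0.75) ≈ 5.8261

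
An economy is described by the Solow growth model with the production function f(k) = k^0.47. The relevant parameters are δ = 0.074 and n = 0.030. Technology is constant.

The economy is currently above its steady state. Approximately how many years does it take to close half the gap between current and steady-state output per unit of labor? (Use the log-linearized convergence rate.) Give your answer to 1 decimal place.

t_½ ≈ 12.6 years

Near the steady state the convergence rate is λ = (1 − α)(n + δ).
λ = (1 − 0.47) × 0.104 = 0.53 × 0.104 = 0.05512
Half-life = ln 2 / λ = 0.6931 / 0.05512 ≈ 12.57 years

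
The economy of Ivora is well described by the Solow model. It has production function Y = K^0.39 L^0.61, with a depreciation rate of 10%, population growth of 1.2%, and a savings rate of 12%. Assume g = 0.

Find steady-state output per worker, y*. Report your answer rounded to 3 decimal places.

y* = 1.045

At the steady state, Δk = 0, so s·k^α = (n + δ)·k.
Dividing both sides by k: k^(1−α) = s / (n + δ).
k^0.61 = 0.12 / (0.012 + 0.100) = 0.12 / 0.112 = 1.0714
k* = 1.0714^(1/0.61) ≈ 1.1197
y* = (k*)^α = 1.1197^0.39 ≈ 1.0451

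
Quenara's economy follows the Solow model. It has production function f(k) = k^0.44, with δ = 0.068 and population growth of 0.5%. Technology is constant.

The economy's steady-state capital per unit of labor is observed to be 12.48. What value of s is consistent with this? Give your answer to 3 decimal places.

Steady state requires s·f(k) = (n + δ)·k, i.e. s·k^α = (n + δ)·k.
So s / (n + δ) = (k*)^(1−α) = 12.48^0.56 = 4.1104.
Therefore s = 4.1104 × (n + δ) = 4.1104 × 0.073 = 0.3001.

s ≈ 0.300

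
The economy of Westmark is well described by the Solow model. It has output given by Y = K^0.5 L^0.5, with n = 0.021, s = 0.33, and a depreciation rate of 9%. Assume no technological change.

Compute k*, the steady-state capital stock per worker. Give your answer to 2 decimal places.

k* = 8.84

Steady state requires s·f(k) = (n + δ)·k, i.e. s·k^α = (n + δ)·k.
Rearranging, k^(1−α) = s / (n + δ).
k^0.5 = 0.33 / (0.021 + 0.090) = 0.33 / 0.111 = 2.9730
k* = 2.9730^(1/0.5) ≈ 8.8387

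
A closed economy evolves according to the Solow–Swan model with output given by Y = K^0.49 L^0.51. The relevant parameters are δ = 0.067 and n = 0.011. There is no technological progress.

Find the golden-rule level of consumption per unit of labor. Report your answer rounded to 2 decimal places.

c_gold ≈ 2.98

At the golden rule, f'(k) = n + δ, so α·k^(α−1) = n + δ and k_gold = (α/(n + δ))^(1/(1−α)).
k_gold = (0.49/0.078)^(1/0.51) = 6.2821^1.9608 ≈ 36.7218
c_gold = f(k_gold) − (n + δ)·k_gold = 5.8454 − 0.078×36.7218 ≈ 2.9811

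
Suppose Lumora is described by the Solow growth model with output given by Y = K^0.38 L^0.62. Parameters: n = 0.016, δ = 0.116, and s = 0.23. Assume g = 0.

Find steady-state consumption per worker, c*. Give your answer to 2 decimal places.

At the steady state, Δk = 0, so s·k^α = (n + δ)·k.
Dividing both sides by k: k^(1−α) = s / (n + δ).
k^0.62 = 0.23 / (0.016 + 0.116) = 0.23 / 0.132 = 1.7424
k* = 1.7424^(1/0.62) ≈ 2.4488
y* = (k*)^α = 2.4488^0.38 ≈ 1.4054
c* = (1 − s)·y* = (1 − 0.23) × 1.4054 ≈ 1.0822

c* = 1.08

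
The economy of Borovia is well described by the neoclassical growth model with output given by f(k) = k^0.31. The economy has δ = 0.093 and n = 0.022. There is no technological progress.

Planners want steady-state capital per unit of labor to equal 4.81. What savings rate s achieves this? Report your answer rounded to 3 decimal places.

At the steady state, Δk = 0, so s·k^α = (n + δ)·k.
So s / (n + δ) = (k*)^(1−α) = 4.81^0.69 = 2.9558.
Therefore s = 2.9558 × (n + δ) = 2.9558 × 0.115 = 0.3399.

s ≈ 0.340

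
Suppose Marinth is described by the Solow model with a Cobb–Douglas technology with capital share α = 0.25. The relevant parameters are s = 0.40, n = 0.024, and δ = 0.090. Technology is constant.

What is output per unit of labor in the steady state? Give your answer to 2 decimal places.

Steady state requires s·f(k) = (n + δ)·k, i.e. s·k^α = (n + δ)·k.
Dividing both sides by k: k^(1−α) = s / (n + δ).
k^0.75 = 0.40 / (0.024 + 0.090) = 0.40 / 0.114 = 3.5088
k* = 3.5088^(1/0.75) ≈ 5.3319
y* = (k*)^α = 5.3319^0.25 ≈ 1.5196

y* ≈ 1.52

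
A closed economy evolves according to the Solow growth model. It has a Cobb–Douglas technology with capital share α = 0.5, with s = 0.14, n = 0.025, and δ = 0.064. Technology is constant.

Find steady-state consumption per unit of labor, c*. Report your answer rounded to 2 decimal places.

At the steady state, Δk = 0, so s·k^α = (n + δ)·k.
Dividing both sides by k: k^(1−α) = s / (n + δ).
k^0.5 = 0.14 / (0.025 + 0.064) = 0.14 / 0.089 = 1.5730
k* = 1.5730^(1/0.5) ≈ 2.4743
y* = (k*)^α = 2.4743^0.5 ≈ 1.5730
c* = (1 − s)·y* = (1 − 0.14) × 1.5730 ≈ 1.3528

c* ≈ 1.35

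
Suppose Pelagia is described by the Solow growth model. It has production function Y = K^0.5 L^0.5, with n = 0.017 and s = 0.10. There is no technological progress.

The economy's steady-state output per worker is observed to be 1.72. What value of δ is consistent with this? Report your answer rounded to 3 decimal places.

δ ≈ 0.041

Steady state requires s·f(k) = (n + δ)·k, i.e. s·k^α = (n + δ)·k.
Since y* = [s/(n + δ)]^(α/(1−α)), we have s/(n + δ) = (y*)^((1−α)/α) = 1.72^1 = 1.7200.
Therefore n + δ = s / 1.7200 = 0.10 / 1.7200 = 0.0581, so δ = 0.0581 − 0.017 = 0.0411.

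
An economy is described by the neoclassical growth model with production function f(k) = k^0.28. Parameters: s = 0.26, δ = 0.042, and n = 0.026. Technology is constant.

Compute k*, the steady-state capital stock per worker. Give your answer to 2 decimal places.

At the steady state, Δk = 0, so s·k^α = (n + δ)·k.
Rearranging, k^(1−α) = s / (n + δ).
k^0.72 = 0.26 / (0.026 + 0.042) = 0.26 / 0.068 = 3.8235
k* = 3.8235^(1/0.72) ≈ 6.4413

k* = 6.44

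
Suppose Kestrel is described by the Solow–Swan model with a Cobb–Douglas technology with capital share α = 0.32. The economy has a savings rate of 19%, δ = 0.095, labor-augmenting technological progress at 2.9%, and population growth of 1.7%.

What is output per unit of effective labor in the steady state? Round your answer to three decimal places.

y* ≈ 1.151

Steady state requires s·f(k) = (n + g + δ)·k, i.e. s·k^α = (n + g + δ)·k.
Dividing both sides by k: k^(1−α) = s / (n + g + δ).
k^0.68 = 0.19 / (0.017 + 0.029 + 0.095) = 0.19 / 0.141 = 1.3475
k* = 1.3475^(1/0.68) ≈ 1.5505
y* = (k*)^α = 1.5505^0.32 ≈ 1.1507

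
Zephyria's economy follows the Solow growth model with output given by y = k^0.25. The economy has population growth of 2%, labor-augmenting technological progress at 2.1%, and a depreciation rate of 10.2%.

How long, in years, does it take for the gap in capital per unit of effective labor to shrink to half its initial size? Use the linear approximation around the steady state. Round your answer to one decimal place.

Near the steady state the convergence rate is λ = (1 − α)(n + g + δ).
λ = (1 − 0.25) × 0.143 = 0.75 × 0.143 = 0.10725
Half-life = ln 2 / λ = 0.6931 / 0.10725 ≈ 6.46 years

t_½ ≈ 6.5 years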